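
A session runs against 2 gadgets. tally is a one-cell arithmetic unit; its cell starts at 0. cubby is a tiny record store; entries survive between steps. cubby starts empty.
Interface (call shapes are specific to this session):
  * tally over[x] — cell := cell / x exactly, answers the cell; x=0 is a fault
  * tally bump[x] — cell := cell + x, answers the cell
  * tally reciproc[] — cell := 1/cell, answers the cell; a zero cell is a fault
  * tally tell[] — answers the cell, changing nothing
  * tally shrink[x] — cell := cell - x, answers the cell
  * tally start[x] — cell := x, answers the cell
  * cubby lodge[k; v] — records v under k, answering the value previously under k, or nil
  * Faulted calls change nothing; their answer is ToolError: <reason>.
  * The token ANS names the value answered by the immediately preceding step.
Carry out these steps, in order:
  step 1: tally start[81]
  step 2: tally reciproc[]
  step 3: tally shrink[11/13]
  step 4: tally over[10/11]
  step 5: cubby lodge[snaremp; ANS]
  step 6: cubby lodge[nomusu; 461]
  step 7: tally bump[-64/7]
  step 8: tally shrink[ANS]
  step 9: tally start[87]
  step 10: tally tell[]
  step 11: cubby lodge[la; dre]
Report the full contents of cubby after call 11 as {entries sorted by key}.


Answer: {la=dre, nomusu=461, snaremp=-4829/5265}

Derivation:
Then tally start using x=81, which returns 81.
I run tally reciproc: 1/81.
I run tally shrink using x=11/13, → -878/1053.
I try tally over using x=10/11, which returns -4829/5265.
Now I run cubby lodge using k=snaremp, v=ANS: nil.
Invoking cubby lodge using k=nomusu, v=461, and see nil.
Using tally bump using x=-64/7, which returns -370763/36855.
I invoke tally shrink using x=ANS, yielding 0.
I run tally start using x=87, and see 87.
I invoke tally tell, and observe 87.
I invoke cubby lodge using k=la, v=dre, → nil.


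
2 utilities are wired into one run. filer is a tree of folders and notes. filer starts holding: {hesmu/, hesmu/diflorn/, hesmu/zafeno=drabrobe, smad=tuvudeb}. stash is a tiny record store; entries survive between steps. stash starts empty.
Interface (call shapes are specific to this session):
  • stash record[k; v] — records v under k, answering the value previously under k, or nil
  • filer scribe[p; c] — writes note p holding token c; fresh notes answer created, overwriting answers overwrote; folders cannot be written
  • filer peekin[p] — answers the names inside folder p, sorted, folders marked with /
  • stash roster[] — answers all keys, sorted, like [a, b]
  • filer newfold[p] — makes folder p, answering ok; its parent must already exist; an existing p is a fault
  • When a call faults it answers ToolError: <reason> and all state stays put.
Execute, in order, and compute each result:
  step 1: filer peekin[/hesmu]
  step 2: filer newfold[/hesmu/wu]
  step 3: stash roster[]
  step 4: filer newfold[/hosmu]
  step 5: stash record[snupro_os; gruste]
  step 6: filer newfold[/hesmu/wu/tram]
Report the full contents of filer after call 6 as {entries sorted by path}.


CALL filer peekin[p=/hesmu]
RET  [diflorn/, zafeno]
CALL filer newfold[p=/hesmu/wu]
RET  ok
CALL stash roster[]
RET  []
CALL filer newfold[p=/hosmu]
RET  ok
CALL stash record[k=snupro_os; v=gruste]
RET  nil
CALL filer newfold[p=/hesmu/wu/tram]
RET  ok

Answer: {hesmu/, hesmu/diflorn/, hesmu/wu/, hesmu/wu/tram/, hesmu/zafeno=drabrobe, hosmu/, smad=tuvudeb}


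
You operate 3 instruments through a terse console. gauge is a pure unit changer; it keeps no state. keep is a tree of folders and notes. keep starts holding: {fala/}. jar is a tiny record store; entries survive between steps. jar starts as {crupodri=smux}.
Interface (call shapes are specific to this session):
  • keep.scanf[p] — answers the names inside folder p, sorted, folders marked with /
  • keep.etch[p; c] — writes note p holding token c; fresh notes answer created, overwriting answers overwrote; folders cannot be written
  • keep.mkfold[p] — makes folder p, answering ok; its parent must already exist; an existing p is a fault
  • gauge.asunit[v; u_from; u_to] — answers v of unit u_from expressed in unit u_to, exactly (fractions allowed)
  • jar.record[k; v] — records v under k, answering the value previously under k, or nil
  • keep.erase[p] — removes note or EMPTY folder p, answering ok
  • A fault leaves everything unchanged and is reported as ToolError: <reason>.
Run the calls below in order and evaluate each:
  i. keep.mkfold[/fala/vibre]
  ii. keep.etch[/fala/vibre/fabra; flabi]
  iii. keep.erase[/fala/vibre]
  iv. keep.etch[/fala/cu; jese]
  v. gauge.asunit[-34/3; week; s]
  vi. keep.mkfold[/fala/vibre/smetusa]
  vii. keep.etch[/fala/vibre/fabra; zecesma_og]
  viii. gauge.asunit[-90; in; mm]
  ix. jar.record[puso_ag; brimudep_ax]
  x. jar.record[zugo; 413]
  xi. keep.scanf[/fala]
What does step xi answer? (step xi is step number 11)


Answer: [cu, vibre/]

Derivation:
% 1. keep.mkfold(p→/fala/vibre) : ok
% 2. keep.etch(p→/fala/vibre/fabra, c→flabi) : created
% 3. keep.erase(p→/fala/vibre) : ToolError: not empty
% 4. keep.etch(p→/fala/cu, c→jese) : created
% 5. gauge.asunit(v→-34/3, u_from→week, u_to→s) : -6854400
% 6. keep.mkfold(p→/fala/vibre/smetusa) : ok
% 7. keep.etch(p→/fala/vibre/fabra, c→zecesma_og) : overwrote
% 8. gauge.asunit(v→-90, u_from→in, u_to→mm) : -2286
% 9. jar.record(k→puso_ag, v→brimudep_ax) : nil
% 10. jar.record(k→zugo, v→413) : nil
% 11. keep.scanf(p→/fala) : [cu, vibre/]


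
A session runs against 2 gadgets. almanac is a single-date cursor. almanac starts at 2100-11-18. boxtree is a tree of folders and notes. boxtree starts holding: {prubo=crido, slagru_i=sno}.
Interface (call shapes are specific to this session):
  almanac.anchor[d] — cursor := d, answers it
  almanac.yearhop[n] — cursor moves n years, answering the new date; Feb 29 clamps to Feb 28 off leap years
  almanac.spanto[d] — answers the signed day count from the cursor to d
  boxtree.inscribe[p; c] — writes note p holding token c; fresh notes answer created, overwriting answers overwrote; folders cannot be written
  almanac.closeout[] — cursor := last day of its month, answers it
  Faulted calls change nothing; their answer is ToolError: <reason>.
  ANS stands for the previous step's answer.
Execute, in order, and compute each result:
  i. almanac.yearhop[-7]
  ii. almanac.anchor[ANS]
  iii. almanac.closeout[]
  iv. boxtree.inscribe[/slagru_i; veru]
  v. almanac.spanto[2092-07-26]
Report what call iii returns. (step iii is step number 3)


Answer: 2093-11-30

Derivation:
Act: yearhop[n=-7]
Obs: 2093-11-18
Act: anchor[d=ANS]
Obs: 2093-11-18
Act: closeout[]
Obs: 2093-11-30
Act: inscribe[p=/slagru_i; c=veru]
Obs: overwrote
Act: spanto[d=2092-07-26]
Obs: -492


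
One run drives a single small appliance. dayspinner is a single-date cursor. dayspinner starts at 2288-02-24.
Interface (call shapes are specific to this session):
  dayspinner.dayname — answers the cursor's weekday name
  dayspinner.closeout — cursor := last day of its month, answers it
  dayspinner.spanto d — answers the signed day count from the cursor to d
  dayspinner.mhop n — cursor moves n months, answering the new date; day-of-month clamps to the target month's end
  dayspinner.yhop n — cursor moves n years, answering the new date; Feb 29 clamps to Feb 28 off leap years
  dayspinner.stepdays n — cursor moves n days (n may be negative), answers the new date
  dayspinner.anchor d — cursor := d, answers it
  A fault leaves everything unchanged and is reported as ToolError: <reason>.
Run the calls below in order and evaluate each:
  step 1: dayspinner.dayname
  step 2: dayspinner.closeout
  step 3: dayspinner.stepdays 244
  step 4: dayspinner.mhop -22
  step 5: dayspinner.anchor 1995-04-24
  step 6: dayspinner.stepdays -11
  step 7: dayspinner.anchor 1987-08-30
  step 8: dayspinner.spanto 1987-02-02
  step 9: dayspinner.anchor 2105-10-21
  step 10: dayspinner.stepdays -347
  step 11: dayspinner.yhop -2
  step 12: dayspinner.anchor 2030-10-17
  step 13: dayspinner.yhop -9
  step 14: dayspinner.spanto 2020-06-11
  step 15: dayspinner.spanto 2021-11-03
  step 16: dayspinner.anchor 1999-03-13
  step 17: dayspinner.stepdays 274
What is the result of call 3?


[in] dayname
[out] Friday
[in] closeout
[out] 2288-02-29
[in] stepdays n: 244
[out] 2288-10-30
[in] mhop n: -22
[out] 2286-12-30
[in] anchor d: 1995-04-24
[out] 1995-04-24
[in] stepdays n: -11
[out] 1995-04-13
[in] anchor d: 1987-08-30
[out] 1987-08-30
[in] spanto d: 1987-02-02
[out] -209
[in] anchor d: 2105-10-21
[out] 2105-10-21
[in] stepdays n: -347
[out] 2104-11-08
[in] yhop n: -2
[out] 2102-11-08
[in] anchor d: 2030-10-17
[out] 2030-10-17
[in] yhop n: -9
[out] 2021-10-17
[in] spanto d: 2020-06-11
[out] -493
[in] spanto d: 2021-11-03
[out] 17
[in] anchor d: 1999-03-13
[out] 1999-03-13
[in] stepdays n: 274
[out] 1999-12-12

Answer: 2288-10-30


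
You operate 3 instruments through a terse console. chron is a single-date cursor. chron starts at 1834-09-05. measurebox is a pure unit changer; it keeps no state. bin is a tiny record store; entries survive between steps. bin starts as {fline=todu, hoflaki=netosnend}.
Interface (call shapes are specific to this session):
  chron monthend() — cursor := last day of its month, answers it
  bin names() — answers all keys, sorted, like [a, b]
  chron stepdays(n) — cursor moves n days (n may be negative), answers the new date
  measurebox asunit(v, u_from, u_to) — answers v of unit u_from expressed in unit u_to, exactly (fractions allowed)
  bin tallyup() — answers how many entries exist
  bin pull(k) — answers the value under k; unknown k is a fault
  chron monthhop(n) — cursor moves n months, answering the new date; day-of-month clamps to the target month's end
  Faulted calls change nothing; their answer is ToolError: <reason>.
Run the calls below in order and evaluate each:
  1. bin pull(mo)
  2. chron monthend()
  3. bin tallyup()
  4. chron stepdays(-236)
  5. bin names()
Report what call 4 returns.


Answer: 1834-02-06

Derivation:
Invoking bin pull(mo), giving ToolError: no such key mo.
Next I call chron monthend(), and observe 1834-09-30.
Invoking bin tallyup: 2.
Next I call chron stepdays(-236), yielding 1834-02-06.
Invoking bin names, — result: [fline, hoflaki].


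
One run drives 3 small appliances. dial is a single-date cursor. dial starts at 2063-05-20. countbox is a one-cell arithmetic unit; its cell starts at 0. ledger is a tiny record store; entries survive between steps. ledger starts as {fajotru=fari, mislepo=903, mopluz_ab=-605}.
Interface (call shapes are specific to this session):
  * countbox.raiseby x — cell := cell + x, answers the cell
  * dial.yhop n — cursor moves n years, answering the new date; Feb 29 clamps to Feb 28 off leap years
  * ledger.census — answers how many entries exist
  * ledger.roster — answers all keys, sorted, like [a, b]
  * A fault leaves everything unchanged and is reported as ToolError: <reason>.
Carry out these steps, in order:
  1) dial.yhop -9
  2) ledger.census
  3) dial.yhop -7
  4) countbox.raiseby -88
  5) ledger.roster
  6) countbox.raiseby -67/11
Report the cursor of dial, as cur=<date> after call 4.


Answer: cur=2047-05-20

Derivation:
~$ dial.yhop n=-9
:: 2054-05-20
~$ ledger.census
:: 3
~$ dial.yhop n=-7
:: 2047-05-20
~$ countbox.raiseby x=-88
:: -88
~$ ledger.roster
:: [fajotru, mislepo, mopluz_ab]
~$ countbox.raiseby x=-67/11
:: -1035/11


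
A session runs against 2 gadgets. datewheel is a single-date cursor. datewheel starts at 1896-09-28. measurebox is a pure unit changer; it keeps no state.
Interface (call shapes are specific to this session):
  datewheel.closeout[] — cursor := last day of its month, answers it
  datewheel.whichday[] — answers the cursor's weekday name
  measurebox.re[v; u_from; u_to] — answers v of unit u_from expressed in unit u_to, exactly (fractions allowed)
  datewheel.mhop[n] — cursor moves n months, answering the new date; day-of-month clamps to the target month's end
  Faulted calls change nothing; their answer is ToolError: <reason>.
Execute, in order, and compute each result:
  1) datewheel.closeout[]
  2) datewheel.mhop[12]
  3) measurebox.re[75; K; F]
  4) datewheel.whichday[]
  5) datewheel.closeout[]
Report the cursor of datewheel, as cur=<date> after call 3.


! closeout() => 1896-09-30
! mhop(n='12') => 1897-09-30
! re(v='75', u_from='K', u_to='F') => -32467/100
! whichday() => Thursday
! closeout() => 1897-09-30

Answer: cur=1897-09-30


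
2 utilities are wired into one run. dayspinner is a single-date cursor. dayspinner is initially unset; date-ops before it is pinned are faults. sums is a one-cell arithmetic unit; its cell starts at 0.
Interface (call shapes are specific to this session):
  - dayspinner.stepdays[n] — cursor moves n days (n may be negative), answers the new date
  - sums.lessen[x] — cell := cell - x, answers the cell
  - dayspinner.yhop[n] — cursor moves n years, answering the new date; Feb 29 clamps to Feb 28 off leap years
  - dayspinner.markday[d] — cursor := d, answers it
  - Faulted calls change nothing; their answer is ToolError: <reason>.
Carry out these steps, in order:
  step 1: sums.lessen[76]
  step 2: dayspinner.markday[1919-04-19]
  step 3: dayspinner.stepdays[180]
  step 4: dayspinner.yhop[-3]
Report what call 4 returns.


;; 1. lessen(x→76) => -76
;; 2. markday(d→1919-04-19) => 1919-04-19
;; 3. stepdays(n→180) => 1919-10-16
;; 4. yhop(n→-3) => 1916-10-16

Answer: 1916-10-16


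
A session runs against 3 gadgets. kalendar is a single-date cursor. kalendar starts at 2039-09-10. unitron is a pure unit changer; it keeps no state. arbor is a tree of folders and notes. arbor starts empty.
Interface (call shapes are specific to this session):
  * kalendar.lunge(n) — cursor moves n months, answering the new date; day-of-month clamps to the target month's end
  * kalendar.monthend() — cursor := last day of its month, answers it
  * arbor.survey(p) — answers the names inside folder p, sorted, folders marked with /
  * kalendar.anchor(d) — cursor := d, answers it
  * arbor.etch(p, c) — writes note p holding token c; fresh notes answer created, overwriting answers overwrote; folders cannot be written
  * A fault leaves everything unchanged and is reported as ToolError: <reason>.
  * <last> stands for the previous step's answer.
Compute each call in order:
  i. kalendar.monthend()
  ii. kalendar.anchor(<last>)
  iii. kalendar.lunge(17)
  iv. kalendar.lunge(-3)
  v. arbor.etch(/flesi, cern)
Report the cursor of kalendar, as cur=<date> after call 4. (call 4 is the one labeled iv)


I invoke kalendar.monthend, and get 2039-09-30.
I call kalendar.anchor using d→<last>, and observe 2039-09-30.
Next I call kalendar.lunge using n→17, yielding 2041-02-28.
Now I run kalendar.lunge using n→-3, giving 2040-11-28.
Then arbor.etch using p→/flesi, c→cern, yielding created.

Answer: cur=2040-11-28


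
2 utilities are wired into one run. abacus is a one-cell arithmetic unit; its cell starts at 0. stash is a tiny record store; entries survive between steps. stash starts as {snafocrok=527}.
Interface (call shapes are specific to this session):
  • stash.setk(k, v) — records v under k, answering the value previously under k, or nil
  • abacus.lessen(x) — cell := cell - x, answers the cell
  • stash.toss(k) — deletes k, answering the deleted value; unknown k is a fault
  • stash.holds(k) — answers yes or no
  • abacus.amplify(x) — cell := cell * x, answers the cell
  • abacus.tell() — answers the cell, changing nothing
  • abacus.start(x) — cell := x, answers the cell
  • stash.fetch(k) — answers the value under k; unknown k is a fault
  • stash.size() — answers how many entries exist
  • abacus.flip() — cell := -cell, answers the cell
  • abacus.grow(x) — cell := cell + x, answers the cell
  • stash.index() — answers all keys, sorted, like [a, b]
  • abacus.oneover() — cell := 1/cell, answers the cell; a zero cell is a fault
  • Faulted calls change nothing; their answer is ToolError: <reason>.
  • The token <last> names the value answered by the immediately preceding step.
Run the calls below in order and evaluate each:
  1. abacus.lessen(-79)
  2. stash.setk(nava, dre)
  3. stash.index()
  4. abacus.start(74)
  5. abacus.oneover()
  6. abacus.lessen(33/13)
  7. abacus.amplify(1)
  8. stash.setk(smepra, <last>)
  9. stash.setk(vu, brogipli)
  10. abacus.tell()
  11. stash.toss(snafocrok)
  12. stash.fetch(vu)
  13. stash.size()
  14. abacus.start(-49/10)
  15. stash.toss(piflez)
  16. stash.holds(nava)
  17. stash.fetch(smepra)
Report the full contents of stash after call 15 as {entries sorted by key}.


Act: abacus.lessen[x='-79']
Obs: 79
Act: stash.setk[k='nava'; v='dre']
Obs: nil
Act: stash.index[]
Obs: [nava, snafocrok]
Act: abacus.start[x='74']
Obs: 74
Act: abacus.oneover[]
Obs: 1/74
Act: abacus.lessen[x='33/13']
Obs: -2429/962
Act: abacus.amplify[x='1']
Obs: -2429/962
Act: stash.setk[k='smepra'; v='<last>']
Obs: nil
Act: stash.setk[k='vu'; v='brogipli']
Obs: nil
Act: abacus.tell[]
Obs: -2429/962
Act: stash.toss[k='snafocrok']
Obs: 527
Act: stash.fetch[k='vu']
Obs: brogipli
Act: stash.size[]
Obs: 3
Act: abacus.start[x='-49/10']
Obs: -49/10
Act: stash.toss[k='piflez']
Obs: ToolError: no such key piflez
Act: stash.holds[k='nava']
Obs: yes
Act: stash.fetch[k='smepra']
Obs: -2429/962

Answer: {nava=dre, smepra=-2429/962, vu=brogipli}


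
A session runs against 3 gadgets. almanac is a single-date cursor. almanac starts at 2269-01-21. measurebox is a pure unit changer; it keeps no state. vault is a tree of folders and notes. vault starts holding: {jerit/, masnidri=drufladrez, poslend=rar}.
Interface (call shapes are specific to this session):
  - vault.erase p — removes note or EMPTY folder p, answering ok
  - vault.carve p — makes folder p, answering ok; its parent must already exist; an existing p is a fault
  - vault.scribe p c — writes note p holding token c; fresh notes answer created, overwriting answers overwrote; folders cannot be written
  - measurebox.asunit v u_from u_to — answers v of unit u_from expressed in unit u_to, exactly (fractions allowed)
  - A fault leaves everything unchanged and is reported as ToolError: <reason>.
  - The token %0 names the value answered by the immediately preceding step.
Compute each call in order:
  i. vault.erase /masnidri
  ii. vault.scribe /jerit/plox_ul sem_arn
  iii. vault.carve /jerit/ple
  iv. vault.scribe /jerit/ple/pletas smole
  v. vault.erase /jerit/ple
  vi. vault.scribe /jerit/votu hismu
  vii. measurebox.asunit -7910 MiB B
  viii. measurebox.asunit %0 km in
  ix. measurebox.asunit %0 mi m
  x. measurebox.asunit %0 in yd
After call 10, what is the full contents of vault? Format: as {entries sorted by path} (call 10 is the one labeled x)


Answer: {jerit/, jerit/ple/, jerit/ple/pletas=smole, jerit/plox_ul=sem_arn, jerit/votu=hismu, poslend=rar}

Derivation:
# 1. vault.erase(p='/masnidri') ~> ok
# 2. vault.scribe(p='/jerit/plox_ul', c='sem_arn') ~> created
# 3. vault.carve(p='/jerit/ple') ~> ok
# 4. vault.scribe(p='/jerit/ple/pletas', c='smole') ~> created
# 5. vault.erase(p='/jerit/ple') ~> ToolError: not empty
# 6. vault.scribe(p='/jerit/votu', c='hismu') ~> created
# 7. measurebox.asunit(v='-7910', u_from='MiB', u_to='B') ~> -8294236160
# 8. measurebox.asunit(v='%0', u_from='km', u_to='in') ~> -41471180800000000/127
# 9. measurebox.asunit(v='%0', u_from='mi', u_to='m') ~> -525522803097600000
# 10. measurebox.asunit(v='%0', u_from='in', u_to='yd') ~> -14597855641600000


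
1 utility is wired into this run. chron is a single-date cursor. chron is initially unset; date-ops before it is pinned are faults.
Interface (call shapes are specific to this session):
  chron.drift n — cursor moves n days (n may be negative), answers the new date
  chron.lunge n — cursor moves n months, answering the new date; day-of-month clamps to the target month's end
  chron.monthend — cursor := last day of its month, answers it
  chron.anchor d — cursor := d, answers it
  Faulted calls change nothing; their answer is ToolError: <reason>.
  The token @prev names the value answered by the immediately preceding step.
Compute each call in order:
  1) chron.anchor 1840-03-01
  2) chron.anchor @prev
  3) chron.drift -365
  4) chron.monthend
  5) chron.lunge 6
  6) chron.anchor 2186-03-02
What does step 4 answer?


~$ anchor d→1840-03-01
:: 1840-03-01
~$ anchor d→@prev
:: 1840-03-01
~$ drift n→-365
:: 1839-03-02
~$ monthend
:: 1839-03-31
~$ lunge n→6
:: 1839-09-30
~$ anchor d→2186-03-02
:: 2186-03-02

Answer: 1839-03-31


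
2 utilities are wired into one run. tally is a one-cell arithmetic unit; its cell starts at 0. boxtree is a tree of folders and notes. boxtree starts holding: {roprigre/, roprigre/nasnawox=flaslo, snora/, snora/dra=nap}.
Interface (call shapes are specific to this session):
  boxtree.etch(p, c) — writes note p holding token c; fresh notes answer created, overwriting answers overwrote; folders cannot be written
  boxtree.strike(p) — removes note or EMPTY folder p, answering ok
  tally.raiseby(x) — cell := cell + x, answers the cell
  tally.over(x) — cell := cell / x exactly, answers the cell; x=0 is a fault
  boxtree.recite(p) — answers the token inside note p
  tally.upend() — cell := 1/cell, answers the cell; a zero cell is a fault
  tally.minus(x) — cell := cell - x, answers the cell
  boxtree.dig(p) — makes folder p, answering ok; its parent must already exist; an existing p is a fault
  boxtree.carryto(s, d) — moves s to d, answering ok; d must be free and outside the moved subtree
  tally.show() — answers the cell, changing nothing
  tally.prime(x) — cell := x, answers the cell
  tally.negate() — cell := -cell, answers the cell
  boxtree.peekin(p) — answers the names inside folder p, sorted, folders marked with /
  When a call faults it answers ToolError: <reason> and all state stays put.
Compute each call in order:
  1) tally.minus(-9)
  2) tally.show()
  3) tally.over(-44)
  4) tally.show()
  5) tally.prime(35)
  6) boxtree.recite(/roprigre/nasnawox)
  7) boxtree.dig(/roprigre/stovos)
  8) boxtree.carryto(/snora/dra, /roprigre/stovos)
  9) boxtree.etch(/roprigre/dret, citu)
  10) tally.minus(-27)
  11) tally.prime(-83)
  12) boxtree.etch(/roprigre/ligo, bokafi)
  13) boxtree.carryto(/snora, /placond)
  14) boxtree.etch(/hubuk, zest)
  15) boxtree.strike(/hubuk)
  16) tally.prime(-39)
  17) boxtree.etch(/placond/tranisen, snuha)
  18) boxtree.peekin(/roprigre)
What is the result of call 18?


~$ tally.minus x='-9'
:: 9
~$ tally.show
:: 9
~$ tally.over x='-44'
:: -9/44
~$ tally.show
:: -9/44
~$ tally.prime x='35'
:: 35
~$ boxtree.recite p='/roprigre/nasnawox'
:: flaslo
~$ boxtree.dig p='/roprigre/stovos'
:: ok
~$ boxtree.carryto s='/snora/dra' d='/roprigre/stovos'
:: ToolError: exists
~$ boxtree.etch p='/roprigre/dret' c='citu'
:: created
~$ tally.minus x='-27'
:: 62
~$ tally.prime x='-83'
:: -83
~$ boxtree.etch p='/roprigre/ligo' c='bokafi'
:: created
~$ boxtree.carryto s='/snora' d='/placond'
:: ok
~$ boxtree.etch p='/hubuk' c='zest'
:: created
~$ boxtree.strike p='/hubuk'
:: ok
~$ tally.prime x='-39'
:: -39
~$ boxtree.etch p='/placond/tranisen' c='snuha'
:: created
~$ boxtree.peekin p='/roprigre'
:: [dret, ligo, nasnawox, stovos/]

Answer: [dret, ligo, nasnawox, stovos/]


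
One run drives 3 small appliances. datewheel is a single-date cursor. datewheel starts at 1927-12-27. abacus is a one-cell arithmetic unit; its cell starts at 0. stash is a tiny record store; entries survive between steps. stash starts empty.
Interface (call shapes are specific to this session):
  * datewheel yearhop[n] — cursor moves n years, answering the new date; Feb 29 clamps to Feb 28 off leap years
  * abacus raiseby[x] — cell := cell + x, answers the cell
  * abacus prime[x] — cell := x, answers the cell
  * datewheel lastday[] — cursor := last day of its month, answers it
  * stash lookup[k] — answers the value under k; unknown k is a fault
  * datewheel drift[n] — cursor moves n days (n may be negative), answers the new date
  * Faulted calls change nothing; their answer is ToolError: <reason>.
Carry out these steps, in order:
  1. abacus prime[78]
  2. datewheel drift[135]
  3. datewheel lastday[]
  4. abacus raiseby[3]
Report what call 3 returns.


Answer: 1928-05-31

Derivation:
CALL abacus prime[x='78']
RET  78
CALL datewheel drift[n='135']
RET  1928-05-10
CALL datewheel lastday[]
RET  1928-05-31
CALL abacus raiseby[x='3']
RET  81


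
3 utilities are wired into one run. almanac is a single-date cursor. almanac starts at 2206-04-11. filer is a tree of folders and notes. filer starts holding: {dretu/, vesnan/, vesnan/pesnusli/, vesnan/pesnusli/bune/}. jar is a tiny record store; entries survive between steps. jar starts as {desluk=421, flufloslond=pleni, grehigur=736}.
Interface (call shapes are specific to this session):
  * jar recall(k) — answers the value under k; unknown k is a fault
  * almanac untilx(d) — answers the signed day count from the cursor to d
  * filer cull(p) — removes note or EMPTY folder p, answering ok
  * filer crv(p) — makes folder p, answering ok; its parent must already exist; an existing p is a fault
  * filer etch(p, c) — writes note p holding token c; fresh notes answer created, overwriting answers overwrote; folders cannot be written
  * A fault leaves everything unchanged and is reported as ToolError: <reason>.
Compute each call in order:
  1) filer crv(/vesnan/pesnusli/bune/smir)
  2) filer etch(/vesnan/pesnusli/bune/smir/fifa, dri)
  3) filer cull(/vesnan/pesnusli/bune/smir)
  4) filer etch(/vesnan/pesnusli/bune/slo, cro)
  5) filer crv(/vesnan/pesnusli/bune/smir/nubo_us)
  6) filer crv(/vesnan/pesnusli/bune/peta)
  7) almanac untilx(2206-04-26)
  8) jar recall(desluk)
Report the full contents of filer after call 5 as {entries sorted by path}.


Answer: {dretu/, vesnan/, vesnan/pesnusli/, vesnan/pesnusli/bune/, vesnan/pesnusli/bune/slo=cro, vesnan/pesnusli/bune/smir/, vesnan/pesnusli/bune/smir/fifa=dri, vesnan/pesnusli/bune/smir/nubo_us/}

Derivation:
>>> filer crv p→/vesnan/pesnusli/bune/smir
  ok
>>> filer etch p→/vesnan/pesnusli/bune/smir/fifa c→dri
  created
>>> filer cull p→/vesnan/pesnusli/bune/smir
  ToolError: not empty
>>> filer etch p→/vesnan/pesnusli/bune/slo c→cro
  created
>>> filer crv p→/vesnan/pesnusli/bune/smir/nubo_us
  ok
>>> filer crv p→/vesnan/pesnusli/bune/peta
  ok
>>> almanac untilx d→2206-04-26
  15
>>> jar recall k→desluk
  421


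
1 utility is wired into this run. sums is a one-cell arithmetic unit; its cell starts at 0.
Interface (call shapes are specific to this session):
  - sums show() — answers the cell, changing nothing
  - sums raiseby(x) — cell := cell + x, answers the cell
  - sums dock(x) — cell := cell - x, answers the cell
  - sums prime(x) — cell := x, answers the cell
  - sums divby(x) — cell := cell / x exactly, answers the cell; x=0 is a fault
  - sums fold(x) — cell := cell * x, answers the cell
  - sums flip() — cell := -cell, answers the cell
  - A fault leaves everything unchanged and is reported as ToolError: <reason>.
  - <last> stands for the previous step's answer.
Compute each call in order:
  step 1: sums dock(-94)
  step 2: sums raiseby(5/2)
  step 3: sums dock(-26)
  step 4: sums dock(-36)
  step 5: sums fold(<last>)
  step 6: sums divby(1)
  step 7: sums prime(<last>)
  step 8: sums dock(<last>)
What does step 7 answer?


Answer: 100489/4

Derivation:
I call sums dock(x=-94), giving 94.
Then sums raiseby(x=5/2), and observe 193/2.
Calling sums dock(x=-26), → 245/2.
I use sums dock(x=-36), giving 317/2.
Next I call sums fold(x=<last>), and get 100489/4.
Now I run sums divby(x=1), and observe 100489/4.
Using sums prime(x=<last>), and observe 100489/4.
I use sums dock(x=<last>): 0.


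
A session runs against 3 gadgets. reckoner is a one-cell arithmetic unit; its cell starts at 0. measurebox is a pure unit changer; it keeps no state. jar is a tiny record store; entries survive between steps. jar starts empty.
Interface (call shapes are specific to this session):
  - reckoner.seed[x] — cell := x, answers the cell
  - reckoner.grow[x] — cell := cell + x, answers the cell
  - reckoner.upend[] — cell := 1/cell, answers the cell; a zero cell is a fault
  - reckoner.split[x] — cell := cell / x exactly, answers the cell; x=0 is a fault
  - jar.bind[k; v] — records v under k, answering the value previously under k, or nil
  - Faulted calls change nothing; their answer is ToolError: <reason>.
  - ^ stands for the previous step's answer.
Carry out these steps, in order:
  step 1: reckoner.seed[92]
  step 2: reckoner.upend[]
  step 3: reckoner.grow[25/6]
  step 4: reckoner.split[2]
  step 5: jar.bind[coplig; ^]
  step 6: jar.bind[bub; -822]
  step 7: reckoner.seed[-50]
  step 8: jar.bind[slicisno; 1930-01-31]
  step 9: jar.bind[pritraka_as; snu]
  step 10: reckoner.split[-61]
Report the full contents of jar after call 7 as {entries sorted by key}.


Answer: {bub=-822, coplig=1153/552}

Derivation:
Do: seed[x=92]
See: 92
Do: upend[]
See: 1/92
Do: grow[x=25/6]
See: 1153/276
Do: split[x=2]
See: 1153/552
Do: bind[k=coplig; v=^]
See: nil
Do: bind[k=bub; v=-822]
See: nil
Do: seed[x=-50]
See: -50
Do: bind[k=slicisno; v=1930-01-31]
See: nil
Do: bind[k=pritraka_as; v=snu]
See: nil
Do: split[x=-61]
See: 50/61


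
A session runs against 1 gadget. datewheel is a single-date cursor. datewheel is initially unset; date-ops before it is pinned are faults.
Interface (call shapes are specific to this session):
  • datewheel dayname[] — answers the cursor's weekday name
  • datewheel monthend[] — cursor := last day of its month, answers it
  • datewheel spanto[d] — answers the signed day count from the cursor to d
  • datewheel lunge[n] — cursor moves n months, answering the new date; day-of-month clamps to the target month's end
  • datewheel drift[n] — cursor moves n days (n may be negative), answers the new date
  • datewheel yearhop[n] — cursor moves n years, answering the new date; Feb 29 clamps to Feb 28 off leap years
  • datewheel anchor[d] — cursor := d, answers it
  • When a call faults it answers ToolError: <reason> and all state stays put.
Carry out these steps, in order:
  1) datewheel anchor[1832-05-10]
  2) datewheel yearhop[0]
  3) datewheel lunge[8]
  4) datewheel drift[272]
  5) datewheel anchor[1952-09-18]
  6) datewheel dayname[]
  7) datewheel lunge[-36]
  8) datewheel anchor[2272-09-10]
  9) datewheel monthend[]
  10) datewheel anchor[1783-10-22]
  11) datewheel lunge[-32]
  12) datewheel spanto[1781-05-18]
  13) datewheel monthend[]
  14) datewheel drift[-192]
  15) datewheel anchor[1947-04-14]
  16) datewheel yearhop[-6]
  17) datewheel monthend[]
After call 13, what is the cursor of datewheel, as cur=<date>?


Answer: cur=1781-02-28

Derivation:
$ datewheel anchor d: 1832-05-10
= 1832-05-10
$ datewheel yearhop n: 0
= 1832-05-10
$ datewheel lunge n: 8
= 1833-01-10
$ datewheel drift n: 272
= 1833-10-09
$ datewheel anchor d: 1952-09-18
= 1952-09-18
$ datewheel dayname
= Thursday
$ datewheel lunge n: -36
= 1949-09-18
$ datewheel anchor d: 2272-09-10
= 2272-09-10
$ datewheel monthend
= 2272-09-30
$ datewheel anchor d: 1783-10-22
= 1783-10-22
$ datewheel lunge n: -32
= 1781-02-22
$ datewheel spanto d: 1781-05-18
= 85
$ datewheel monthend
= 1781-02-28
$ datewheel drift n: -192
= 1780-08-20
$ datewheel anchor d: 1947-04-14
= 1947-04-14
$ datewheel yearhop n: -6
= 1941-04-14
$ datewheel monthend
= 1941-04-30


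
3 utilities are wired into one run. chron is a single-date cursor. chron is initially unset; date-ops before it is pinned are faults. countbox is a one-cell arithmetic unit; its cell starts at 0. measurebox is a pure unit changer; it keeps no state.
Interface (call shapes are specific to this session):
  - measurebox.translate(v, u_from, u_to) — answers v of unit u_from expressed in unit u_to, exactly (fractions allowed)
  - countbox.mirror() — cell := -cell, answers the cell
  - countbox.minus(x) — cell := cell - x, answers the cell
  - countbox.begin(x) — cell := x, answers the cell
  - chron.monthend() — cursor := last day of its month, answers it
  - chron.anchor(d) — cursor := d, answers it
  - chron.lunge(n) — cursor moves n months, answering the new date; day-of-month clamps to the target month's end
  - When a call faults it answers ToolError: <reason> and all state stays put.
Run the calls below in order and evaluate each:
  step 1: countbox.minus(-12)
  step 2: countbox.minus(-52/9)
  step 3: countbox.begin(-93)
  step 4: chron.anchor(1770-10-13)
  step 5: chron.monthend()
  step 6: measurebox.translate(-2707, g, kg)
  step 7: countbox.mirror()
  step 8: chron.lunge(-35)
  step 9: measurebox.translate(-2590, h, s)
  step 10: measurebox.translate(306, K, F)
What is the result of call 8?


Answer: 1767-11-30

Derivation:
==> minus(x='-12')
<== 12
==> minus(x='-52/9')
<== 160/9
==> begin(x='-93')
<== -93
==> anchor(d='1770-10-13')
<== 1770-10-13
==> monthend()
<== 1770-10-31
==> translate(v='-2707', u_from='g', u_to='kg')
<== -2707/1000
==> mirror()
<== 93
==> lunge(n='-35')
<== 1767-11-30
==> translate(v='-2590', u_from='h', u_to='s')
<== -9324000
==> translate(v='306', u_from='K', u_to='F')
<== 9113/100


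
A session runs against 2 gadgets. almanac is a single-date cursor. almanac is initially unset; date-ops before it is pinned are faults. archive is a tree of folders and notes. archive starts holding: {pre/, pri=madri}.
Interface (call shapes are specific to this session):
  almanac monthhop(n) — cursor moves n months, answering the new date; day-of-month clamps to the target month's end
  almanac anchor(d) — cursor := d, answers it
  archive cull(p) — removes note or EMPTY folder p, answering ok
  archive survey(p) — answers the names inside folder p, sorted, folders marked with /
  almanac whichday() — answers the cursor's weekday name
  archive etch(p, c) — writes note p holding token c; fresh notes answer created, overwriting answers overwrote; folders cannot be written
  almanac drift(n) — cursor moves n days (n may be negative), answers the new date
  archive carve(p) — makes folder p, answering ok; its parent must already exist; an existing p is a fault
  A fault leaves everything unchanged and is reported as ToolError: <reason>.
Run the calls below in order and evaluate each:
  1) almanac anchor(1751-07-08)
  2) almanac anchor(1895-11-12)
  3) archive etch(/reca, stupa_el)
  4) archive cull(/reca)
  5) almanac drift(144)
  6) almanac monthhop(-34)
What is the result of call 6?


Answer: 1893-06-04

Derivation:
Step: almanac anchor[d=1751-07-08]
Result: 1751-07-08
Step: almanac anchor[d=1895-11-12]
Result: 1895-11-12
Step: archive etch[p=/reca; c=stupa_el]
Result: created
Step: archive cull[p=/reca]
Result: ok
Step: almanac drift[n=144]
Result: 1896-04-04
Step: almanac monthhop[n=-34]
Result: 1893-06-04


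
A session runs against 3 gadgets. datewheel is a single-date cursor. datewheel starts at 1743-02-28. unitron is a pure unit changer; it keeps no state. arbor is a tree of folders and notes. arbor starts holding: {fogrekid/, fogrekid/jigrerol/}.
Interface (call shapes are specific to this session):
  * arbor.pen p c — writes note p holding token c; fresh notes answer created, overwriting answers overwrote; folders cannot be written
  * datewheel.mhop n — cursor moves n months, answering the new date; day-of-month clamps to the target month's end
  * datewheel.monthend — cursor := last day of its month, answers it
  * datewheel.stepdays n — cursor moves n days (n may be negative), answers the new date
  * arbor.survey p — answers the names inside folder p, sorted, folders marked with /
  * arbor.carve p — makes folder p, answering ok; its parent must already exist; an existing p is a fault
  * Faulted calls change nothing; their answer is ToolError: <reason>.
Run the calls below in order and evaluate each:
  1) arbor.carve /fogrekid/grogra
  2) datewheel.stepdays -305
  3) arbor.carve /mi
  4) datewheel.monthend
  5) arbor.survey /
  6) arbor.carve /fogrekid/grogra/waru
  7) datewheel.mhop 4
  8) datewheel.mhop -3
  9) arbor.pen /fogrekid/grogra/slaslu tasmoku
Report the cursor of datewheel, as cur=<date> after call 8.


Answer: cur=1742-05-30

Derivation:
$ arbor.carve p=/fogrekid/grogra
  ok
$ datewheel.stepdays n=-305
  1742-04-29
$ arbor.carve p=/mi
  ok
$ datewheel.monthend
  1742-04-30
$ arbor.survey p=/
  [fogrekid/, mi/]
$ arbor.carve p=/fogrekid/grogra/waru
  ok
$ datewheel.mhop n=4
  1742-08-30
$ datewheel.mhop n=-3
  1742-05-30
$ arbor.pen p=/fogrekid/grogra/slaslu c=tasmoku
  created


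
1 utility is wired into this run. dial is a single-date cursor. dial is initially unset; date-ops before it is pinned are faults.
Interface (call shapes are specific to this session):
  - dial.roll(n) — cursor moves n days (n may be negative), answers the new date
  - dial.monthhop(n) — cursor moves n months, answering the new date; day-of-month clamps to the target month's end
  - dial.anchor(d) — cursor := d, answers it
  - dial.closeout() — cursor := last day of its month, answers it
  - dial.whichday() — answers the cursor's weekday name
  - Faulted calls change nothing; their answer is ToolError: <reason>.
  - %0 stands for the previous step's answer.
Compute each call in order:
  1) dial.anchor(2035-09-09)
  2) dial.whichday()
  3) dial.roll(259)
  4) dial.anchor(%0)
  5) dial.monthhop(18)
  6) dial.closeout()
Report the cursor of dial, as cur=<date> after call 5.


Answer: cur=2037-11-25

Derivation:
> dial.anchor d=2035-09-09
  2035-09-09
> dial.whichday
  Sunday
> dial.roll n=259
  2036-05-25
> dial.anchor d=%0
  2036-05-25
> dial.monthhop n=18
  2037-11-25
> dial.closeout
  2037-11-30


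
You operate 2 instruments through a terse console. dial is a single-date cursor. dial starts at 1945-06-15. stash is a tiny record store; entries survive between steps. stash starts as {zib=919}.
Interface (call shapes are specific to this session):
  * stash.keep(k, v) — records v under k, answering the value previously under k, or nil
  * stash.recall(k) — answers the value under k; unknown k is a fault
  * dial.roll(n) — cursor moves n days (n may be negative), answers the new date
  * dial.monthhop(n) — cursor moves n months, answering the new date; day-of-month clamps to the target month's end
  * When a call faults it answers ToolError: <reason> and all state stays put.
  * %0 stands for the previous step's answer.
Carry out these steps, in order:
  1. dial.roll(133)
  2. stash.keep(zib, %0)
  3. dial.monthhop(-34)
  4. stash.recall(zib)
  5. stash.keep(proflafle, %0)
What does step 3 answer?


Then dial.roll using n=133, → 1945-10-26.
Next I call stash.keep using k=zib, v=%0, yielding 919.
Calling dial.monthhop using n=-34, yielding 1942-12-26.
I invoke stash.recall using k=zib, and get 1945-10-26.
I invoke stash.keep using k=proflafle, v=%0, yielding nil.

Answer: 1942-12-26


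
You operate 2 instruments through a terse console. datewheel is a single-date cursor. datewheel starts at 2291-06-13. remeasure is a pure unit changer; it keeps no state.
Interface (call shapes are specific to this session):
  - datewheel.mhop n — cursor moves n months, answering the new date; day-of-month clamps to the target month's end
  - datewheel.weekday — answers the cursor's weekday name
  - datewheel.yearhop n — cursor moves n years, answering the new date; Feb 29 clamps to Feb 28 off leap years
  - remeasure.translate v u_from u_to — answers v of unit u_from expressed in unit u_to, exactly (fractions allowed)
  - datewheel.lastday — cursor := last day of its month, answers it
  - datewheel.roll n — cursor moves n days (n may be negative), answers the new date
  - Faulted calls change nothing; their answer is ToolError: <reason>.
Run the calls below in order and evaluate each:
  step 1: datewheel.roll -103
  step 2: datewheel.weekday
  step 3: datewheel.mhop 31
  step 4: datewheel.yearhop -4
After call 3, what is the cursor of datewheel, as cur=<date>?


! 1. datewheel.roll(n='-103') : 2291-03-02
! 2. datewheel.weekday() : Monday
! 3. datewheel.mhop(n='31') : 2293-10-02
! 4. datewheel.yearhop(n='-4') : 2289-10-02

Answer: cur=2293-10-02


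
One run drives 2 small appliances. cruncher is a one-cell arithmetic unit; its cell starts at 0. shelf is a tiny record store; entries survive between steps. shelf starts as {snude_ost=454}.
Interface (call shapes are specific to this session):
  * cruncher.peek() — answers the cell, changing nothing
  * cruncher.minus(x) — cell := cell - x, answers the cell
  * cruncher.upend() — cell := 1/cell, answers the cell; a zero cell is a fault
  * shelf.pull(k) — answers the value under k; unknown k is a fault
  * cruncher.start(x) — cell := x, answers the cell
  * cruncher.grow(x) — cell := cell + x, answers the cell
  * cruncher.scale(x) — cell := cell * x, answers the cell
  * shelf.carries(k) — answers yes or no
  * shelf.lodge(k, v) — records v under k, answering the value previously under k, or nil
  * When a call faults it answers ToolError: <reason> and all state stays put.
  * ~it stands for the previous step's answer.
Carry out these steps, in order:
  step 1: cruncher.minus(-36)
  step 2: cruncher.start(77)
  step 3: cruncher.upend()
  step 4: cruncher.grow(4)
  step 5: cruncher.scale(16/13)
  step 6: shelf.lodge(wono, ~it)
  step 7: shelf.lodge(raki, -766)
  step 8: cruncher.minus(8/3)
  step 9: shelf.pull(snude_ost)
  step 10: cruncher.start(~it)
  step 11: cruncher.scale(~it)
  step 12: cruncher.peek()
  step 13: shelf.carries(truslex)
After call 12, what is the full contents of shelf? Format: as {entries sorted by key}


Answer: {raki=-766, snude_ost=454, wono=4944/1001}

Derivation:
==> minus(x='-36')
<== 36
==> start(x='77')
<== 77
==> upend()
<== 1/77
==> grow(x='4')
<== 309/77
==> scale(x='16/13')
<== 4944/1001
==> lodge(k='wono', v='~it')
<== nil
==> lodge(k='raki', v='-766')
<== nil
==> minus(x='8/3')
<== 6824/3003
==> pull(k='snude_ost')
<== 454
==> start(x='~it')
<== 454
==> scale(x='~it')
<== 206116
==> peek()
<== 206116
==> carries(k='truslex')
<== no
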